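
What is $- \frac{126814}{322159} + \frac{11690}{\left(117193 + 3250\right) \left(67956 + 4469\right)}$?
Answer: $- \frac{221241088642228}{562044021389945} \approx -0.39364$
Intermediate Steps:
$- \frac{126814}{322159} + \frac{11690}{\left(117193 + 3250\right) \left(67956 + 4469\right)} = \left(-126814\right) \frac{1}{322159} + \frac{11690}{120443 \cdot 72425} = - \frac{126814}{322159} + \frac{11690}{8723084275} = - \frac{126814}{322159} + 11690 \cdot \frac{1}{8723084275} = - \frac{126814}{322159} + \frac{2338}{1744616855} = - \frac{221241088642228}{562044021389945}$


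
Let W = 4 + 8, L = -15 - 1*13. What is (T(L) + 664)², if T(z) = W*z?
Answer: 107584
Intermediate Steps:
L = -28 (L = -15 - 13 = -28)
W = 12
T(z) = 12*z
(T(L) + 664)² = (12*(-28) + 664)² = (-336 + 664)² = 328² = 107584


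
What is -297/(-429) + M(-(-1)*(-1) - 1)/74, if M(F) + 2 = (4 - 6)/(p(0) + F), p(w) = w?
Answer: 653/962 ≈ 0.67879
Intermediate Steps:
M(F) = -2 - 2/F (M(F) = -2 + (4 - 6)/(0 + F) = -2 - 2/F)
-297/(-429) + M(-(-1)*(-1) - 1)/74 = -297/(-429) + (-2 - 2/(-(-1)*(-1) - 1))/74 = -297*(-1/429) + (-2 - 2/(-1*1 - 1))*(1/74) = 9/13 + (-2 - 2/(-1 - 1))*(1/74) = 9/13 + (-2 - 2/(-2))*(1/74) = 9/13 + (-2 - 2*(-½))*(1/74) = 9/13 + (-2 + 1)*(1/74) = 9/13 - 1*1/74 = 9/13 - 1/74 = 653/962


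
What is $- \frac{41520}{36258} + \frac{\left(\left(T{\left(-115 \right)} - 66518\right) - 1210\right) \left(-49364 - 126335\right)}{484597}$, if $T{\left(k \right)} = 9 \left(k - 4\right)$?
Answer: $\frac{73043919961303}{2928419671} \approx 24943.0$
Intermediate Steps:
$T{\left(k \right)} = -36 + 9 k$ ($T{\left(k \right)} = 9 \left(-4 + k\right) = -36 + 9 k$)
$- \frac{41520}{36258} + \frac{\left(\left(T{\left(-115 \right)} - 66518\right) - 1210\right) \left(-49364 - 126335\right)}{484597} = - \frac{41520}{36258} + \frac{\left(\left(\left(-36 + 9 \left(-115\right)\right) - 66518\right) - 1210\right) \left(-49364 - 126335\right)}{484597} = \left(-41520\right) \frac{1}{36258} + \left(\left(\left(-36 - 1035\right) - 66518\right) - 1210\right) \left(-175699\right) \frac{1}{484597} = - \frac{6920}{6043} + \left(\left(-1071 - 66518\right) - 1210\right) \left(-175699\right) \frac{1}{484597} = - \frac{6920}{6043} + \left(-67589 - 1210\right) \left(-175699\right) \frac{1}{484597} = - \frac{6920}{6043} + \left(-68799\right) \left(-175699\right) \frac{1}{484597} = - \frac{6920}{6043} + 12087915501 \cdot \frac{1}{484597} = - \frac{6920}{6043} + \frac{12087915501}{484597} = \frac{73043919961303}{2928419671}$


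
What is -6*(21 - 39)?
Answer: 108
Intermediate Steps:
-6*(21 - 39) = -6*(-18) = 108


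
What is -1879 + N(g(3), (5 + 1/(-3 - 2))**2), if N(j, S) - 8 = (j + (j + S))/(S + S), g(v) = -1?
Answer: -1077433/576 ≈ -1870.5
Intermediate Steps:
N(j, S) = 8 + (S + 2*j)/(2*S) (N(j, S) = 8 + (j + (j + S))/(S + S) = 8 + (j + (S + j))/((2*S)) = 8 + (S + 2*j)*(1/(2*S)) = 8 + (S + 2*j)/(2*S))
-1879 + N(g(3), (5 + 1/(-3 - 2))**2) = -1879 + (17/2 - 1/((5 + 1/(-3 - 2))**2)) = -1879 + (17/2 - 1/((5 + 1/(-5))**2)) = -1879 + (17/2 - 1/((5 - 1/5)**2)) = -1879 + (17/2 - 1/((24/5)**2)) = -1879 + (17/2 - 1/576/25) = -1879 + (17/2 - 1*25/576) = -1879 + (17/2 - 25/576) = -1879 + 4871/576 = -1077433/576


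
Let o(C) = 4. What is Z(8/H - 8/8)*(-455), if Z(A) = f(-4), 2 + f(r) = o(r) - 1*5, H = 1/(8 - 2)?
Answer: 1365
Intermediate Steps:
H = ⅙ (H = 1/6 = ⅙ ≈ 0.16667)
f(r) = -3 (f(r) = -2 + (4 - 1*5) = -2 + (4 - 5) = -2 - 1 = -3)
Z(A) = -3
Z(8/H - 8/8)*(-455) = -3*(-455) = 1365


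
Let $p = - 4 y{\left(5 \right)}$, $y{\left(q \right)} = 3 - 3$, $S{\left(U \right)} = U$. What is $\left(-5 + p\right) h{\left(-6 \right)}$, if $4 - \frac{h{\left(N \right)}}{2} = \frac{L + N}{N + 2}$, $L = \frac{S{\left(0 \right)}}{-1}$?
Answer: $-25$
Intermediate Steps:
$y{\left(q \right)} = 0$ ($y{\left(q \right)} = 3 - 3 = 0$)
$p = 0$ ($p = \left(-4\right) 0 = 0$)
$L = 0$ ($L = \frac{0}{-1} = 0 \left(-1\right) = 0$)
$h{\left(N \right)} = 8 - \frac{2 N}{2 + N}$ ($h{\left(N \right)} = 8 - 2 \frac{0 + N}{N + 2} = 8 - 2 \frac{N}{2 + N} = 8 - \frac{2 N}{2 + N}$)
$\left(-5 + p\right) h{\left(-6 \right)} = \left(-5 + 0\right) \frac{2 \left(8 + 3 \left(-6\right)\right)}{2 - 6} = - 5 \frac{2 \left(8 - 18\right)}{-4} = - 5 \cdot 2 \left(- \frac{1}{4}\right) \left(-10\right) = \left(-5\right) 5 = -25$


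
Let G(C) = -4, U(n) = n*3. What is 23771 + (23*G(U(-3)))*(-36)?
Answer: 27083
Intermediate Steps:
U(n) = 3*n
23771 + (23*G(U(-3)))*(-36) = 23771 + (23*(-4))*(-36) = 23771 - 92*(-36) = 23771 + 3312 = 27083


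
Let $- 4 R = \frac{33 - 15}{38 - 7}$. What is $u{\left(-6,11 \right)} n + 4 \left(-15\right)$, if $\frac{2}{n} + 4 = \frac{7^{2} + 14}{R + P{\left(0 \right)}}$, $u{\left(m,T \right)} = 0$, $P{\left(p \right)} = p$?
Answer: $-60$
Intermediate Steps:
$R = - \frac{9}{62}$ ($R = - \frac{\left(33 - 15\right) \frac{1}{38 - 7}}{4} = - \frac{18 \cdot \frac{1}{31}}{4} = \left(- \frac{1}{4}\right) \frac{18}{31} = - \frac{9}{62} \approx -0.14516$)
$n = - \frac{1}{219}$ ($n = \frac{2}{-4 + \frac{7^{2} + 14}{- \frac{9}{62} + 0}} = \frac{2}{-4 + \frac{49 + 14}{- \frac{9}{62}}} = \frac{2}{-4 + 63 \left(- \frac{62}{9}\right)} = \frac{2}{-4 - 434} = \frac{2}{-438} = 2 \left(- \frac{1}{438}\right) = - \frac{1}{219} \approx -0.0045662$)
$u{\left(-6,11 \right)} n + 4 \left(-15\right) = 0 \left(- \frac{1}{219}\right) + 4 \left(-15\right) = 0 - 60 = -60$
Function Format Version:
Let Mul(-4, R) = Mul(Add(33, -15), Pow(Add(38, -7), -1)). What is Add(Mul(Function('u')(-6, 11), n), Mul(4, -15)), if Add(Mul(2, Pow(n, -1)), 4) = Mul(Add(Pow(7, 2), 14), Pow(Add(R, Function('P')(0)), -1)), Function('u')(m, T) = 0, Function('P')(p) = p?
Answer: -60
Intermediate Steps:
R = Rational(-9, 62) (R = Mul(Rational(-1, 4), Mul(Add(33, -15), Pow(Add(38, -7), -1))) = Mul(Rational(-1, 4), Mul(18, Pow(31, -1))) = Mul(Rational(-1, 4), Mul(18, Rational(1, 31))) = Mul(Rational(-1, 4), Rational(18, 31)) = Rational(-9, 62) ≈ -0.14516)
n = Rational(-1, 219) (n = Mul(2, Pow(Add(-4, Mul(Add(Pow(7, 2), 14), Pow(Add(Rational(-9, 62), 0), -1))), -1)) = Mul(2, Pow(Add(-4, Mul(Add(49, 14), Pow(Rational(-9, 62), -1))), -1)) = Mul(2, Pow(Add(-4, Mul(63, Rational(-62, 9))), -1)) = Mul(2, Pow(Add(-4, -434), -1)) = Mul(2, Pow(-438, -1)) = Mul(2, Rational(-1, 438)) = Rational(-1, 219) ≈ -0.0045662)
Add(Mul(Function('u')(-6, 11), n), Mul(4, -15)) = Add(Mul(0, Rational(-1, 219)), Mul(4, -15)) = Add(0, -60) = -60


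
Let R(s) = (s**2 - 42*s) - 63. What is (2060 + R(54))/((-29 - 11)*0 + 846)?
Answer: 2645/846 ≈ 3.1265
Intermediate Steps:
R(s) = -63 + s**2 - 42*s
(2060 + R(54))/((-29 - 11)*0 + 846) = (2060 + (-63 + 54**2 - 42*54))/((-29 - 11)*0 + 846) = (2060 + (-63 + 2916 - 2268))/(-40*0 + 846) = (2060 + 585)/(0 + 846) = 2645/846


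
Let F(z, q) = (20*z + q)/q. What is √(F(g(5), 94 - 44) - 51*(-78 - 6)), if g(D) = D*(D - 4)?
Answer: √4287 ≈ 65.475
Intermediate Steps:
g(D) = D*(-4 + D)
F(z, q) = (q + 20*z)/q
√(F(g(5), 94 - 44) - 51*(-78 - 6)) = √(((94 - 44) + 20*(5*(-4 + 5)))/(94 - 44) - 51*(-78 - 6)) = √((50 + 20*(5*1))/50 - 51*(-84)) = √((50 + 20*5)/50 + 4284) = √((50 + 100)/50 + 4284) = √((1/50)*150 + 4284) = √(3 + 4284) = √4287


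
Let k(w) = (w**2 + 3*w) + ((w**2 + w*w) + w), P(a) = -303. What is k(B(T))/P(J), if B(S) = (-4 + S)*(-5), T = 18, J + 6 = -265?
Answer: -14420/303 ≈ -47.591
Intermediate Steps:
J = -271 (J = -6 - 265 = -271)
B(S) = 20 - 5*S
k(w) = 3*w**2 + 4*w (k(w) = (w**2 + 3*w) + ((w**2 + w**2) + w) = (w**2 + 3*w) + (2*w**2 + w) = (w**2 + 3*w) + (w + 2*w**2) = 3*w**2 + 4*w)
k(B(T))/P(J) = ((20 - 5*18)*(4 + 3*(20 - 5*18)))/(-303) = ((20 - 90)*(4 + 3*(20 - 90)))*(-1/303) = -70*(4 + 3*(-70))*(-1/303) = -70*(4 - 210)*(-1/303) = -70*(-206)*(-1/303) = 14420*(-1/303) = -14420/303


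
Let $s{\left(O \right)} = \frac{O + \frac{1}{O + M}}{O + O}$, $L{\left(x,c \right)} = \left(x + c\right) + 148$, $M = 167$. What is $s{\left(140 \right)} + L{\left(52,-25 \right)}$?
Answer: $\frac{15085981}{85960} \approx 175.5$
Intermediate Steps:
$L{\left(x,c \right)} = 148 + c + x$ ($L{\left(x,c \right)} = \left(c + x\right) + 148 = 148 + c + x$)
$s{\left(O \right)} = \frac{O + \frac{1}{167 + O}}{2 O}$ ($s{\left(O \right)} = \frac{O + \frac{1}{O + 167}}{O + O} = \frac{O + \frac{1}{167 + O}}{2 O}$)
$s{\left(140 \right)} + L{\left(52,-25 \right)} = \frac{1 + 140^{2} + 167 \cdot 140}{2 \cdot 140 \left(167 + 140\right)} + \left(148 - 25 + 52\right) = \frac{1}{2} \cdot \frac{1}{140} \cdot \frac{1}{307} \left(1 + 19600 + 23380\right) + 175 = \frac{1}{2} \cdot \frac{1}{140} \cdot \frac{1}{307} \cdot 42981 + 175 = \frac{42981}{85960} + 175 = \frac{15085981}{85960}$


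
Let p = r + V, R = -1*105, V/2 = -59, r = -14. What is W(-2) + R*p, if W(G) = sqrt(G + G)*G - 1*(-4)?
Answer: 13864 - 4*I ≈ 13864.0 - 4.0*I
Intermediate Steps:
V = -118 (V = 2*(-59) = -118)
R = -105
p = -132 (p = -14 - 118 = -132)
W(G) = 4 + sqrt(2)*G**(3/2) (W(G) = sqrt(2*G)*G + 4 = (sqrt(2)*sqrt(G))*G + 4 = sqrt(2)*G**(3/2) + 4 = 4 + sqrt(2)*G**(3/2))
W(-2) + R*p = (4 + sqrt(2)*(-2)**(3/2)) - 105*(-132) = (4 + sqrt(2)*(-2*I*sqrt(2))) + 13860 = (4 - 4*I) + 13860 = 13864 - 4*I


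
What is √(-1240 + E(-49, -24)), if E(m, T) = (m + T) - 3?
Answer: 2*I*√329 ≈ 36.277*I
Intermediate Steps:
E(m, T) = -3 + T + m (E(m, T) = (T + m) - 3 = -3 + T + m)
√(-1240 + E(-49, -24)) = √(-1240 + (-3 - 24 - 49)) = √(-1240 - 76) = √(-1316) = 2*I*√329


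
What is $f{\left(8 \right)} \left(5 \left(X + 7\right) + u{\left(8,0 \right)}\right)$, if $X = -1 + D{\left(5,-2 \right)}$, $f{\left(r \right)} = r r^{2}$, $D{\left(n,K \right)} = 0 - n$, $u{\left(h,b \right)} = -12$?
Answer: $-3584$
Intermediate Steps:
$D{\left(n,K \right)} = - n$
$f{\left(r \right)} = r^{3}$
$X = -6$ ($X = -1 - 5 = -6$)
$f{\left(8 \right)} \left(5 \left(X + 7\right) + u{\left(8,0 \right)}\right) = 8^{3} \left(5 \left(-6 + 7\right) - 12\right) = 512 \left(5 \cdot 1 - 12\right) = 512 \left(5 - 12\right) = 512 \left(-7\right) = -3584$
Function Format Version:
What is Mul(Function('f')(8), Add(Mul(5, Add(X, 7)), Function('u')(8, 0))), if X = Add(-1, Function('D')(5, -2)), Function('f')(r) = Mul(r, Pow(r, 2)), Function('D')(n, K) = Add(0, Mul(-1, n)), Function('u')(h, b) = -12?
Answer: -3584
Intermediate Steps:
Function('D')(n, K) = Mul(-1, n)
Function('f')(r) = Pow(r, 3)
X = -6 (X = Add(-1, Mul(-1, 5)) = Add(-1, -5) = -6)
Mul(Function('f')(8), Add(Mul(5, Add(X, 7)), Function('u')(8, 0))) = Mul(Pow(8, 3), Add(Mul(5, Add(-6, 7)), -12)) = Mul(512, Add(Mul(5, 1), -12)) = Mul(512, Add(5, -12)) = Mul(512, -7) = -3584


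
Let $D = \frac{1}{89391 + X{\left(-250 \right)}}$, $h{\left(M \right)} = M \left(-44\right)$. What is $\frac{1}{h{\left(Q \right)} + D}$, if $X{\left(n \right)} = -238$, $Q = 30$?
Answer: $- \frac{89153}{117681959} \approx -0.00075758$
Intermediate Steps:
$h{\left(M \right)} = - 44 M$
$D = \frac{1}{89153}$ ($D = \frac{1}{89391 - 238} = \frac{1}{89153} \approx 1.1217 \cdot 10^{-5}$)
$\frac{1}{h{\left(Q \right)} + D} = \frac{1}{\left(-44\right) 30 + \frac{1}{89153}} = \frac{1}{-1320 + \frac{1}{89153}} = \frac{1}{- \frac{117681959}{89153}} = - \frac{89153}{117681959}$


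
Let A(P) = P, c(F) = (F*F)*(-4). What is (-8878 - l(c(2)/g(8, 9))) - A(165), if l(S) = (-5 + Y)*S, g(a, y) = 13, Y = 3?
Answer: -117591/13 ≈ -9045.5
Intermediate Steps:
c(F) = -4*F² (c(F) = F²*(-4) = -4*F²)
l(S) = -2*S (l(S) = (-5 + 3)*S = -2*S)
(-8878 - l(c(2)/g(8, 9))) - A(165) = (-8878 - (-2)*-4*2²/13) - 1*165 = (-8878 - (-2)*-4*4*(1/13)) - 165 = (-8878 - (-2)*(-16*1/13)) - 165 = (-8878 - (-2)*(-16)/13) - 165 = (-8878 - 1*32/13) - 165 = (-8878 - 32/13) - 165 = -115446/13 - 165 = -117591/13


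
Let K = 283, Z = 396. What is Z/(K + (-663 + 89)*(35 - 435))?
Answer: 396/229883 ≈ 0.0017226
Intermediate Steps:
Z/(K + (-663 + 89)*(35 - 435)) = 396/(283 + (-663 + 89)*(35 - 435)) = 396/(283 - 574*(-400)) = 396/(283 + 229600) = 396/229883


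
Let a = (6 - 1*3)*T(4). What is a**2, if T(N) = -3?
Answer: 81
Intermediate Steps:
a = -9 (a = (6 - 1*3)*(-3) = (6 - 3)*(-3) = 3*(-3) = -9)
a**2 = (-9)**2 = 81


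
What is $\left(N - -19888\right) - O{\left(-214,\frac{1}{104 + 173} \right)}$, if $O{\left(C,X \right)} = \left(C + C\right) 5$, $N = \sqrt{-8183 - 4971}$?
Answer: $22028 + i \sqrt{13154} \approx 22028.0 + 114.69 i$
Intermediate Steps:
$N = i \sqrt{13154}$ ($N = \sqrt{-13154} = i \sqrt{13154} \approx 114.69 i$)
$O{\left(C,X \right)} = 10 C$ ($O{\left(C,X \right)} = 2 C 5 = 10 C$)
$\left(N - -19888\right) - O{\left(-214,\frac{1}{104 + 173} \right)} = \left(i \sqrt{13154} - -19888\right) - 10 \left(-214\right) = \left(i \sqrt{13154} + 19888\right) - -2140 = \left(19888 + i \sqrt{13154}\right) + 2140 = 22028 + i \sqrt{13154}$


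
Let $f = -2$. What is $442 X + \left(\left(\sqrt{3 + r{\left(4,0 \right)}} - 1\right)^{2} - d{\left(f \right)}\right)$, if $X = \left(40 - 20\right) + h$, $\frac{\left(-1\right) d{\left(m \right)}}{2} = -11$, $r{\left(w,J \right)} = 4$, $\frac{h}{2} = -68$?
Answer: $-51294 + \left(1 - \sqrt{7}\right)^{2} \approx -51291.0$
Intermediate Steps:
$h = -136$ ($h = 2 \left(-68\right) = -136$)
$d{\left(m \right)} = 22$ ($d{\left(m \right)} = \left(-2\right) \left(-11\right) = 22$)
$X = -116$ ($X = \left(40 - 20\right) - 136 = 20 - 136 = -116$)
$442 X + \left(\left(\sqrt{3 + r{\left(4,0 \right)}} - 1\right)^{2} - d{\left(f \right)}\right) = 442 \left(-116\right) + \left(\left(\sqrt{3 + 4} - 1\right)^{2} - 22\right) = -51272 - \left(22 - \left(\sqrt{7} - 1\right)^{2}\right) = -51272 - \left(22 - \left(-1 + \sqrt{7}\right)^{2}\right) = -51294 + \left(-1 + \sqrt{7}\right)^{2}$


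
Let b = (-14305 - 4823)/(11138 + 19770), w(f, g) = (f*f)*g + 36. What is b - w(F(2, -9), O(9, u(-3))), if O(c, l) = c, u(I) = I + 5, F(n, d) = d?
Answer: -5915937/7727 ≈ -765.62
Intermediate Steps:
u(I) = 5 + I
w(f, g) = 36 + g*f² (w(f, g) = f²*g + 36 = g*f² + 36 = 36 + g*f²)
b = -4782/7727 (b = -19128/30908 = -19128*1/30908 = -4782/7727 ≈ -0.61887)
b - w(F(2, -9), O(9, u(-3))) = -4782/7727 - (36 + 9*(-9)²) = -4782/7727 - (36 + 9*81) = -4782/7727 - (36 + 729) = -4782/7727 - 1*765 = -4782/7727 - 765 = -5915937/7727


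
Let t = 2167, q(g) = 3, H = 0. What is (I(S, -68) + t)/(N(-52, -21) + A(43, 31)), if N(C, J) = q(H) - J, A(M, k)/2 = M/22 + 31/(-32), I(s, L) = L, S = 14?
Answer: 369424/4571 ≈ 80.819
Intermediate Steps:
A(M, k) = -31/16 + M/11 (A(M, k) = 2*(M/22 + 31/(-32)) = 2*(M*(1/22) + 31*(-1/32)) = 2*(M/22 - 31/32) = 2*(-31/32 + M/22) = -31/16 + M/11)
N(C, J) = 3 - J
(I(S, -68) + t)/(N(-52, -21) + A(43, 31)) = (-68 + 2167)/((3 - 1*(-21)) + (-31/16 + (1/11)*43)) = 2099/((3 + 21) + (-31/16 + 43/11)) = 2099/(24 + 347/176) = 2099/(4571/176) = 2099*(176/4571) = 369424/4571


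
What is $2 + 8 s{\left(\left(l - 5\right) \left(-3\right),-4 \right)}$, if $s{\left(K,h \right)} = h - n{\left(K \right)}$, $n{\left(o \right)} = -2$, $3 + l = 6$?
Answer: $-14$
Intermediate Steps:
$l = 3$ ($l = -3 + 6 = 3$)
$s{\left(K,h \right)} = 2 + h$ ($s{\left(K,h \right)} = h - -2 = h + 2 = 2 + h$)
$2 + 8 s{\left(\left(l - 5\right) \left(-3\right),-4 \right)} = 2 + 8 \left(2 - 4\right) = 2 + 8 \left(-2\right) = 2 - 16 = -14$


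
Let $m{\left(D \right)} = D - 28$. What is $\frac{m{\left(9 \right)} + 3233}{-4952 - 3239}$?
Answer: $- \frac{3214}{8191} \approx -0.39238$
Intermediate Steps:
$m{\left(D \right)} = -28 + D$
$\frac{m{\left(9 \right)} + 3233}{-4952 - 3239} = \frac{\left(-28 + 9\right) + 3233}{-4952 - 3239} = \frac{-19 + 3233}{-8191} = 3214 \left(- \frac{1}{8191}\right) = - \frac{3214}{8191}$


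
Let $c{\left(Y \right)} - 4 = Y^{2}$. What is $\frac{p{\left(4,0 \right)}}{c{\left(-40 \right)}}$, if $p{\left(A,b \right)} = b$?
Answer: $0$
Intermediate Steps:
$c{\left(Y \right)} = 4 + Y^{2}$
$\frac{p{\left(4,0 \right)}}{c{\left(-40 \right)}} = \frac{1}{4 + \left(-40\right)^{2}} \cdot 0 = \frac{1}{4 + 1600} \cdot 0 = \frac{1}{1604} \cdot 0 = 0$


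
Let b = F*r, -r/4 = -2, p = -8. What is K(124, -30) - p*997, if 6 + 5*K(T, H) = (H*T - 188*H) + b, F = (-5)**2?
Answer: 41994/5 ≈ 8398.8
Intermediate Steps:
r = 8 (r = -4*(-2) = 8)
F = 25
b = 200 (b = 25*8 = 200)
K(T, H) = 194/5 - 188*H/5 + H*T/5 (K(T, H) = -6/5 + ((H*T - 188*H) + 200)/5 = -6/5 + ((-188*H + H*T) + 200)/5 = -6/5 + (200 - 188*H + H*T)/5 = -6/5 + (40 - 188*H/5 + H*T/5) = 194/5 - 188*H/5 + H*T/5)
K(124, -30) - p*997 = (194/5 - 188/5*(-30) + (1/5)*(-30)*124) - (-8)*997 = (194/5 + 1128 - 744) - 1*(-7976) = 2114/5 + 7976 = 41994/5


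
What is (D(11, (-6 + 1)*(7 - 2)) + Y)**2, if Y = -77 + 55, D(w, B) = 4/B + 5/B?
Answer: 312481/625 ≈ 499.97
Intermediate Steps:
D(w, B) = 9/B
Y = -22
(D(11, (-6 + 1)*(7 - 2)) + Y)**2 = (9/(((-6 + 1)*(7 - 2))) - 22)**2 = (9/((-5*5)) - 22)**2 = (9/(-25) - 22)**2 = (9*(-1/25) - 22)**2 = (-9/25 - 22)**2 = (-559/25)**2 = 312481/625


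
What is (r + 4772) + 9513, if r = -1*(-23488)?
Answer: 37773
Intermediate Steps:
r = 23488
(r + 4772) + 9513 = (23488 + 4772) + 9513 = 28260 + 9513 = 37773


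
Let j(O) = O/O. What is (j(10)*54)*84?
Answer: 4536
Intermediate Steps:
j(O) = 1
(j(10)*54)*84 = (1*54)*84 = 54*84 = 4536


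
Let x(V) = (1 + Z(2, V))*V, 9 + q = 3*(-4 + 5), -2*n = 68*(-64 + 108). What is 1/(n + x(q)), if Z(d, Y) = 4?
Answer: -1/1526 ≈ -0.00065531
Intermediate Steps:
n = -1496 (n = -34*(-64 + 108) = -34*44 = -1/2*2992 = -1496)
q = -6 (q = -9 + 3*(-4 + 5) = -9 + 3*1 = -9 + 3 = -6)
x(V) = 5*V (x(V) = (1 + 4)*V = 5*V)
1/(n + x(q)) = 1/(-1496 + 5*(-6)) = 1/(-1496 - 30) = 1/(-1526) = -1/1526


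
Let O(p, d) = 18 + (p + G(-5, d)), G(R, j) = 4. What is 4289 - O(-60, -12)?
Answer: 4327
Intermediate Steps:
O(p, d) = 22 + p (O(p, d) = 18 + (p + 4) = 18 + (4 + p) = 22 + p)
4289 - O(-60, -12) = 4289 - (22 - 60) = 4289 - 1*(-38) = 4289 + 38 = 4327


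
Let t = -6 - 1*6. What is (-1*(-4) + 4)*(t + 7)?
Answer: -40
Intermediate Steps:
t = -12 (t = -6 - 6 = -12)
(-1*(-4) + 4)*(t + 7) = (-1*(-4) + 4)*(-12 + 7) = (4 + 4)*(-5) = 8*(-5) = -40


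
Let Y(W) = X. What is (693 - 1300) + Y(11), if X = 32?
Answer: -575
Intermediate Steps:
Y(W) = 32
(693 - 1300) + Y(11) = (693 - 1300) + 32 = -607 + 32 = -575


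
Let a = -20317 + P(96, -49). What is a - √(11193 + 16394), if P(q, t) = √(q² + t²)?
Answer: -20317 + √11617 - 7*√563 ≈ -20375.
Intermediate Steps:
a = -20317 + √11617 (a = -20317 + √(96² + (-49)²) = -20317 + √(9216 + 2401) = -20317 + √11617 ≈ -20209.)
a - √(11193 + 16394) = (-20317 + √11617) - √(11193 + 16394) = (-20317 + √11617) - √27587 = (-20317 + √11617) - 7*√563 = -20317 + √11617 - 7*√563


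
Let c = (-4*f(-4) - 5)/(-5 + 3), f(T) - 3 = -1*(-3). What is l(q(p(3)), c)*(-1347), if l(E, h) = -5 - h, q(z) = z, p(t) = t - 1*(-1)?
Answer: 52533/2 ≈ 26267.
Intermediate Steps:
f(T) = 6 (f(T) = 3 - 1*(-3) = 3 + 3 = 6)
p(t) = 1 + t (p(t) = t + 1 = 1 + t)
c = 29/2 (c = (-4*6 - 5)/(-5 + 3) = (-24 - 5)/(-2) = -29*(-1/2) = 29/2 ≈ 14.500)
l(q(p(3)), c)*(-1347) = (-5 - 1*29/2)*(-1347) = (-5 - 29/2)*(-1347) = -39/2*(-1347) = 52533/2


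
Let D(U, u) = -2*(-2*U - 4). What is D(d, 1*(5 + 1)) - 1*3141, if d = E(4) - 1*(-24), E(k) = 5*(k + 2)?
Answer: -2917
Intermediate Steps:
E(k) = 10 + 5*k (E(k) = 5*(2 + k) = 10 + 5*k)
d = 54 (d = (10 + 5*4) - 1*(-24) = (10 + 20) + 24 = 30 + 24 = 54)
D(U, u) = 8 + 4*U (D(U, u) = -2*(-4 - 2*U) = 8 + 4*U)
D(d, 1*(5 + 1)) - 1*3141 = (8 + 4*54) - 1*3141 = (8 + 216) - 3141 = 224 - 3141 = -2917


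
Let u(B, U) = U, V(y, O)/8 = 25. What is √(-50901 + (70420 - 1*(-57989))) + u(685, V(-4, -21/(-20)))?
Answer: 200 + 6*√2153 ≈ 478.40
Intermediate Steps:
V(y, O) = 200 (V(y, O) = 8*25 = 200)
√(-50901 + (70420 - 1*(-57989))) + u(685, V(-4, -21/(-20))) = √(-50901 + (70420 - 1*(-57989))) + 200 = √(-50901 + (70420 + 57989)) + 200 = √(-50901 + 128409) + 200 = √77508 + 200 = 6*√2153 + 200 = 200 + 6*√2153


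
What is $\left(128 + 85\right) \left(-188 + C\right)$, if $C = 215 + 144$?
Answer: $36423$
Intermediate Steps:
$C = 359$
$\left(128 + 85\right) \left(-188 + C\right) = \left(128 + 85\right) \left(-188 + 359\right) = 213 \cdot 171 = 36423$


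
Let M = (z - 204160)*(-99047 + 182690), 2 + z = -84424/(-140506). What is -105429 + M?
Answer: -1199694838293219/70253 ≈ -1.7077e+10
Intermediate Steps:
z = -98294/70253 (z = -2 - 84424/(-140506) = -2 - 84424*(-1/140506) = -2 + 42212/70253 = -98294/70253 ≈ -1.3991)
M = -1199687431589682/70253 (M = (-98294/70253 - 204160)*(-99047 + 182690) = -14342950774/70253*83643 = -1199687431589682/70253 ≈ -1.7077e+10)
-105429 + M = -105429 - 1199687431589682/70253 = -1199694838293219/70253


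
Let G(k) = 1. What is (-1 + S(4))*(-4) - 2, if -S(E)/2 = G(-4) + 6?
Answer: 58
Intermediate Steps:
S(E) = -14 (S(E) = -2*(1 + 6) = -2*7 = -14)
(-1 + S(4))*(-4) - 2 = (-1 - 14)*(-4) - 2 = -15*(-4) - 2 = 60 - 2 = 58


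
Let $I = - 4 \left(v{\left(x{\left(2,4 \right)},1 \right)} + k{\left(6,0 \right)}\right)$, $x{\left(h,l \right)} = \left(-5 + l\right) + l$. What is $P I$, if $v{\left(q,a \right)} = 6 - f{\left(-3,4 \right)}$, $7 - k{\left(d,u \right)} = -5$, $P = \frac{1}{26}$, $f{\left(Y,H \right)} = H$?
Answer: $- \frac{28}{13} \approx -2.1538$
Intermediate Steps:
$P = \frac{1}{26} \approx 0.038462$
$k{\left(d,u \right)} = 12$ ($k{\left(d,u \right)} = 7 - -5 = 7 + 5 = 12$)
$x{\left(h,l \right)} = -5 + 2 l$
$v{\left(q,a \right)} = 2$ ($v{\left(q,a \right)} = 6 - 4 = 2$)
$I = -56$ ($I = - 4 \left(2 + 12\right) = \left(-4\right) 14 = -56$)
$P I = \frac{1}{26} \left(-56\right) = - \frac{28}{13}$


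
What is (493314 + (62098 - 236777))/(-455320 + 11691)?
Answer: -318635/443629 ≈ -0.71825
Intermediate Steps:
(493314 + (62098 - 236777))/(-455320 + 11691) = (493314 - 174679)/(-443629) = 318635*(-1/443629) = -318635/443629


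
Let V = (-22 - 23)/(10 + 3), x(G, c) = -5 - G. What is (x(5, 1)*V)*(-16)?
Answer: -7200/13 ≈ -553.85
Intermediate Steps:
V = -45/13 ≈ -3.4615
(x(5, 1)*V)*(-16) = ((-5 - 1*5)*(-45/13))*(-16) = ((-5 - 5)*(-45/13))*(-16) = -10*(-45/13)*(-16) = (450/13)*(-16) = -7200/13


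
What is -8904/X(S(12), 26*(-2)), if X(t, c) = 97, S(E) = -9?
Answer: -8904/97 ≈ -91.794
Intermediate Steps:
-8904/X(S(12), 26*(-2)) = -8904/97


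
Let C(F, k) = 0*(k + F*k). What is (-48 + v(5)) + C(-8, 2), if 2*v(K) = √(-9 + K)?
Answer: -48 + I ≈ -48.0 + 1.0*I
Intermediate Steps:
v(K) = √(-9 + K)/2
C(F, k) = 0
(-48 + v(5)) + C(-8, 2) = (-48 + √(-9 + 5)/2) + 0 = (-48 + √(-4)/2) + 0 = (-48 + (2*I)/2) + 0 = (-48 + I) + 0 = -48 + I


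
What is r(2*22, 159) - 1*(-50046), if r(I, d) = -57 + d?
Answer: 50148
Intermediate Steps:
r(2*22, 159) - 1*(-50046) = (-57 + 159) - 1*(-50046) = 102 + 50046 = 50148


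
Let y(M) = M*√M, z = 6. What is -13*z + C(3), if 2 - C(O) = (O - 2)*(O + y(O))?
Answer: -79 - 3*√3 ≈ -84.196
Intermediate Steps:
y(M) = M^(3/2)
C(O) = 2 - (-2 + O)*(O + O^(3/2)) (C(O) = 2 - (O - 2)*(O + O^(3/2)) = 2 - (-2 + O)*(O + O^(3/2)))
-13*z + C(3) = -13*6 + (2 - 1*3² - 3^(5/2) + 2*3 + 2*3^(3/2)) = -78 + (2 - 1*9 - 9*√3 + 6 + 2*(3*√3)) = -78 + (2 - 9 - 9*√3 + 6 + 6*√3) = -78 + (-1 - 3*√3) = -79 - 3*√3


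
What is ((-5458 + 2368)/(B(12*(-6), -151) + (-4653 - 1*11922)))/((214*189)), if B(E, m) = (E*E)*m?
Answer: 515/5388479019 ≈ 9.5574e-8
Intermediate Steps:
B(E, m) = m*E² (B(E, m) = E²*m = m*E²)
((-5458 + 2368)/(B(12*(-6), -151) + (-4653 - 1*11922)))/((214*189)) = ((-5458 + 2368)/(-151*(12*(-6))² + (-4653 - 1*11922)))/((214*189)) = -3090/(-151*(-72)² + (-4653 - 11922))/40446 = -3090/(-151*5184 - 16575)*(1/40446) = -3090/(-782784 - 16575)*(1/40446) = -3090/(-799359)*(1/40446) = -3090*(-1/799359)*(1/40446) = (1030/266453)*(1/40446) = 515/5388479019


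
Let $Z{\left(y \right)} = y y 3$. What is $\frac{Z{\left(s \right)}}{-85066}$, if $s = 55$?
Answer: $- \frac{9075}{85066} \approx -0.10668$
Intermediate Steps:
$Z{\left(y \right)} = 3 y^{2}$ ($Z{\left(y \right)} = y^{2} \cdot 3 = 3 y^{2}$)
$\frac{Z{\left(s \right)}}{-85066} = \frac{3 \cdot 55^{2}}{-85066} = 3 \cdot 3025 \left(- \frac{1}{85066}\right) = 9075 \left(- \frac{1}{85066}\right) = - \frac{9075}{85066}$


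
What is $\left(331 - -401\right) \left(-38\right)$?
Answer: $-27816$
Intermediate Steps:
$\left(331 - -401\right) \left(-38\right) = \left(331 + 401\right) \left(-38\right) = 732 \left(-38\right) = -27816$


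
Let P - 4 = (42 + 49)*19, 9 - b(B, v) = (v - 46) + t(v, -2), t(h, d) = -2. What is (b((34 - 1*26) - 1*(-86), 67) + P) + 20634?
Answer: 22357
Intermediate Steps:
b(B, v) = 57 - v (b(B, v) = 9 - ((v - 46) - 2) = 9 - ((-46 + v) - 2) = 9 - (-48 + v) = 9 + (48 - v) = 57 - v)
P = 1733 (P = 4 + (42 + 49)*19 = 4 + 91*19 = 4 + 1729 = 1733)
(b((34 - 1*26) - 1*(-86), 67) + P) + 20634 = ((57 - 1*67) + 1733) + 20634 = ((57 - 67) + 1733) + 20634 = (-10 + 1733) + 20634 = 1723 + 20634 = 22357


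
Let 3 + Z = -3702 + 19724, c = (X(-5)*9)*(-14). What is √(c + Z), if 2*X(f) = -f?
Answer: 2*√3926 ≈ 125.32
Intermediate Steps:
X(f) = -f/2 (X(f) = (-f)/2 = -f/2)
c = -315 (c = (-½*(-5)*9)*(-14) = ((5/2)*9)*(-14) = (45/2)*(-14) = -315)
Z = 16019 (Z = -3 + (-3702 + 19724) = -3 + 16022 = 16019)
√(c + Z) = √(-315 + 16019) = √15704 = 2*√3926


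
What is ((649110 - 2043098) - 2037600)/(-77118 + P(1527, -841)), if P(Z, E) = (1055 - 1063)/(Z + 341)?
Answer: 400637899/9003527 ≈ 44.498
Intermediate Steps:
P(Z, E) = -8/(341 + Z)
((649110 - 2043098) - 2037600)/(-77118 + P(1527, -841)) = ((649110 - 2043098) - 2037600)/(-77118 - 8/(341 + 1527)) = (-1393988 - 2037600)/(-77118 - 8/1868) = -3431588/(-77118 - 8*1/1868) = -3431588/(-77118 - 2/467) = -3431588/(-36014108/467) = -3431588*(-467/36014108) = 400637899/9003527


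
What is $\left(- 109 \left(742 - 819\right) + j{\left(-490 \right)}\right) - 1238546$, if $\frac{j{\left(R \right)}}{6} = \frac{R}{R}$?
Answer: $-1230147$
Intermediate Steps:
$j{\left(R \right)} = 6$ ($j{\left(R \right)} = 6 \frac{R}{R} = 6 \cdot 1 = 6$)
$\left(- 109 \left(742 - 819\right) + j{\left(-490 \right)}\right) - 1238546 = \left(- 109 \left(742 - 819\right) + 6\right) - 1238546 = \left(\left(-109\right) \left(-77\right) + 6\right) - 1238546 = \left(8393 + 6\right) - 1238546 = 8399 - 1238546 = -1230147$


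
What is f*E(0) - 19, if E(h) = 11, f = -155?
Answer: -1724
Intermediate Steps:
f*E(0) - 19 = -155*11 - 19 = -1705 - 19 = -1724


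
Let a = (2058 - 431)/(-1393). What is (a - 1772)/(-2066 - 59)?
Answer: 2470023/2960125 ≈ 0.83443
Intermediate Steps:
a = -1627/1393 (a = 1627*(-1/1393) = -1627/1393 ≈ -1.1680)
(a - 1772)/(-2066 - 59) = (-1627/1393 - 1772)/(-2066 - 59) = -2470023/1393/(-2125) = -2470023/1393*(-1/2125) = 2470023/2960125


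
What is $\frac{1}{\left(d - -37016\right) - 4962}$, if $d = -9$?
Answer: $\frac{1}{32045} \approx 3.1206 \cdot 10^{-5}$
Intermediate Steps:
$\frac{1}{\left(d - -37016\right) - 4962} = \frac{1}{\left(-9 - -37016\right) - 4962} = \frac{1}{\left(-9 + 37016\right) - 4962} = \frac{1}{37007 - 4962} = \frac{1}{32045}$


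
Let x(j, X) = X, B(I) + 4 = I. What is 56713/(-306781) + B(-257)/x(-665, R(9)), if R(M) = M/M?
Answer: -80126554/306781 ≈ -261.19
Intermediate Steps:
R(M) = 1
B(I) = -4 + I
56713/(-306781) + B(-257)/x(-665, R(9)) = 56713/(-306781) + (-4 - 257)/1 = 56713*(-1/306781) - 261*1 = -56713/306781 - 261 = -80126554/306781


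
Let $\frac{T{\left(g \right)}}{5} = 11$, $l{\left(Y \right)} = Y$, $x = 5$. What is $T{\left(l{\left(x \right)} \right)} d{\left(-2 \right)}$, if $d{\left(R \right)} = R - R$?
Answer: $0$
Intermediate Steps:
$d{\left(R \right)} = 0$
$T{\left(g \right)} = 55$ ($T{\left(g \right)} = 5 \cdot 11 = 55$)
$T{\left(l{\left(x \right)} \right)} d{\left(-2 \right)} = 55 \cdot 0 = 0$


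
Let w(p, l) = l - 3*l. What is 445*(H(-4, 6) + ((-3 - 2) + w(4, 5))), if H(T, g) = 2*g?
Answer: -1335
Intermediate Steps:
w(p, l) = -2*l
445*(H(-4, 6) + ((-3 - 2) + w(4, 5))) = 445*(2*6 + ((-3 - 2) - 2*5)) = 445*(12 + (-5 - 10)) = 445*(12 - 15) = 445*(-3) = -1335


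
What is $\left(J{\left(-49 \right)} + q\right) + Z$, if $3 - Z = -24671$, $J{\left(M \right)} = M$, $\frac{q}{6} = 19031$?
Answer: $138811$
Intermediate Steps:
$q = 114186$ ($q = 6 \cdot 19031 = 114186$)
$Z = 24674$ ($Z = 3 - -24671 = 3 + 24671 = 24674$)
$\left(J{\left(-49 \right)} + q\right) + Z = \left(-49 + 114186\right) + 24674 = 114137 + 24674 = 138811$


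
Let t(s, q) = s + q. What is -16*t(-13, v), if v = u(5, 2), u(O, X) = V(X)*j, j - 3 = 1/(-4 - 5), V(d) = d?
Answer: 1040/9 ≈ 115.56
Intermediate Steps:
j = 26/9 (j = 3 + 1/(-4 - 5) = 3 + 1/(-9) = 3 - 1/9 = 26/9 ≈ 2.8889)
u(O, X) = 26*X/9 (u(O, X) = X*(26/9) = 26*X/9)
v = 52/9 (v = (26/9)*2 = 52/9 ≈ 5.7778)
t(s, q) = q + s
-16*t(-13, v) = -16*(52/9 - 13) = -16*(-65/9) = 1040/9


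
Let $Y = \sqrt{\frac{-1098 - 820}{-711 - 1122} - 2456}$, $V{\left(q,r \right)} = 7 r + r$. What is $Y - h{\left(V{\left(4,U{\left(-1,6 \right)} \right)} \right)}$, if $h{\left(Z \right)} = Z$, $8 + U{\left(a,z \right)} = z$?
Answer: $16 + \frac{i \sqrt{8248371690}}{1833} \approx 16.0 + 49.547 i$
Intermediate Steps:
$U{\left(a,z \right)} = -8 + z$
$V{\left(q,r \right)} = 8 r$
$Y = \frac{i \sqrt{8248371690}}{1833}$ ($Y = \sqrt{- \frac{1918}{-1833} - 2456} = \sqrt{\left(-1918\right) \left(- \frac{1}{1833}\right) - 2456} = \sqrt{\frac{1918}{1833} - 2456} = \sqrt{- \frac{4499930}{1833}} = \frac{i \sqrt{8248371690}}{1833} \approx 49.547 i$)
$Y - h{\left(V{\left(4,U{\left(-1,6 \right)} \right)} \right)} = \frac{i \sqrt{8248371690}}{1833} - 8 \left(-8 + 6\right) = \frac{i \sqrt{8248371690}}{1833} - 8 \left(-2\right) = \frac{i \sqrt{8248371690}}{1833} - -16 = \frac{i \sqrt{8248371690}}{1833} + 16 = 16 + \frac{i \sqrt{8248371690}}{1833}$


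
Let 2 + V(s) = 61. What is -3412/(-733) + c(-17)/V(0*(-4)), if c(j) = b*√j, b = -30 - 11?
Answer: 3412/733 - 41*I*√17/59 ≈ 4.6548 - 2.8652*I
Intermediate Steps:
V(s) = 59 (V(s) = -2 + 61 = 59)
b = -41
c(j) = -41*√j
-3412/(-733) + c(-17)/V(0*(-4)) = -3412/(-733) - 41*I*√17/59 = -3412*(-1/733) - 41*I*√17*(1/59) = 3412/733 - 41*I*√17*(1/59) = 3412/733 - 41*I*√17/59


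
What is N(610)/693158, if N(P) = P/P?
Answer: 1/693158 ≈ 1.4427e-6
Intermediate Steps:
N(P) = 1
N(610)/693158 = 1/693158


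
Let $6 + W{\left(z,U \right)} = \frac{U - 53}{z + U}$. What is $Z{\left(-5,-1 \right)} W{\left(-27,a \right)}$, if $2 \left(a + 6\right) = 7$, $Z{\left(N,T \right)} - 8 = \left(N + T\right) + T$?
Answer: $- \frac{243}{59} \approx -4.1186$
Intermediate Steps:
$Z{\left(N,T \right)} = 8 + N + 2 T$ ($Z{\left(N,T \right)} = 8 + \left(\left(N + T\right) + T\right) = 8 + \left(N + 2 T\right) = 8 + N + 2 T$)
$a = - \frac{5}{2}$ ($a = -6 + \frac{1}{2} \cdot 7 = -6 + \frac{7}{2} = - \frac{5}{2} \approx -2.5$)
$W{\left(z,U \right)} = -6 + \frac{-53 + U}{U + z}$ ($W{\left(z,U \right)} = -6 + \frac{U - 53}{z + U} = -6 + \frac{-53 + U}{U + z}$)
$Z{\left(-5,-1 \right)} W{\left(-27,a \right)} = \left(8 - 5 + 2 \left(-1\right)\right) \frac{-53 - -162 - - \frac{25}{2}}{- \frac{5}{2} - 27} = \left(8 - 5 - 2\right) \frac{-53 + 162 + \frac{25}{2}}{- \frac{59}{2}} = 1 \left(\left(- \frac{2}{59}\right) \frac{243}{2}\right) = 1 \left(- \frac{243}{59}\right) = - \frac{243}{59}$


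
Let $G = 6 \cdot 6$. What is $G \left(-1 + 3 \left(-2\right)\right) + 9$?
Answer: $-243$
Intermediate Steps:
$G = 36$
$G \left(-1 + 3 \left(-2\right)\right) + 9 = 36 \left(-1 + 3 \left(-2\right)\right) + 9 = 36 \left(-1 - 6\right) + 9 = 36 \left(-7\right) + 9 = -252 + 9 = -243$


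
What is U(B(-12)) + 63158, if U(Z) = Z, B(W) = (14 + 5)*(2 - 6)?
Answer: 63082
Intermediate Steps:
B(W) = -76 (B(W) = 19*(-4) = -76)
U(B(-12)) + 63158 = -76 + 63158 = 63082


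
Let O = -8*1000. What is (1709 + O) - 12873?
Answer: -19164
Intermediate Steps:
O = -8000
(1709 + O) - 12873 = (1709 - 8000) - 12873 = -6291 - 12873 = -19164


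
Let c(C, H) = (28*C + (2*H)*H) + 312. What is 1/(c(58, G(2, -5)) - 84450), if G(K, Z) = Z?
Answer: -1/82464 ≈ -1.2127e-5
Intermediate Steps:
c(C, H) = 312 + 2*H**2 + 28*C (c(C, H) = (28*C + 2*H**2) + 312 = (2*H**2 + 28*C) + 312 = 312 + 2*H**2 + 28*C)
1/(c(58, G(2, -5)) - 84450) = 1/((312 + 2*(-5)**2 + 28*58) - 84450) = 1/((312 + 2*25 + 1624) - 84450) = 1/((312 + 50 + 1624) - 84450) = 1/(1986 - 84450) = 1/(-82464) = -1/82464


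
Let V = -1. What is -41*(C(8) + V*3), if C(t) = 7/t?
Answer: 697/8 ≈ 87.125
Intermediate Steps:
-41*(C(8) + V*3) = -41*(7/8 - 1*3) = -41*(7*(⅛) - 3) = -41*(7/8 - 3) = -41*(-17/8) = 697/8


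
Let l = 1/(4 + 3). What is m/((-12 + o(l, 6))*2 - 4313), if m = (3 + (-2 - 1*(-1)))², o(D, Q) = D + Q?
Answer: -28/30273 ≈ -0.00092492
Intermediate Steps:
l = ⅐ (l = 1/7 = ⅐ ≈ 0.14286)
m = 4 (m = (3 + (-2 + 1))² = (3 - 1)² = 2² = 4)
m/((-12 + o(l, 6))*2 - 4313) = 4/((-12 + (⅐ + 6))*2 - 4313) = 4/((-12 + 43/7)*2 - 4313) = 4/(-41/7*2 - 4313) = 4/(-82/7 - 4313) = 4/(-30273/7) = -7/30273*4 = -28/30273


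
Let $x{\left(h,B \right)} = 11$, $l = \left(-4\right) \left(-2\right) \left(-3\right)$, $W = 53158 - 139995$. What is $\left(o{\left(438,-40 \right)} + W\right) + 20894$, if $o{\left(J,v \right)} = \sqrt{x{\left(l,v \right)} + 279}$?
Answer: $-65943 + \sqrt{290} \approx -65926.0$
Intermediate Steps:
$W = -86837$ ($W = 53158 - 139995 = -86837$)
$l = -24$ ($l = 8 \left(-3\right) = -24$)
$o{\left(J,v \right)} = \sqrt{290}$ ($o{\left(J,v \right)} = \sqrt{11 + 279} = \sqrt{290}$)
$\left(o{\left(438,-40 \right)} + W\right) + 20894 = \left(\sqrt{290} - 86837\right) + 20894 = \left(-86837 + \sqrt{290}\right) + 20894 = -65943 + \sqrt{290}$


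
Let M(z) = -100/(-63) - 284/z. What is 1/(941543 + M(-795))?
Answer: 16695/15719092849 ≈ 1.0621e-6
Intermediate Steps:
M(z) = 100/63 - 284/z (M(z) = -100*(-1/63) - 284/z = 100/63 - 284/z)
1/(941543 + M(-795)) = 1/(941543 + (100/63 - 284/(-795))) = 1/(941543 + (100/63 - 284*(-1/795))) = 1/(941543 + (100/63 + 284/795)) = 1/(941543 + 32464/16695) = 1/(15719092849/16695) = 16695/15719092849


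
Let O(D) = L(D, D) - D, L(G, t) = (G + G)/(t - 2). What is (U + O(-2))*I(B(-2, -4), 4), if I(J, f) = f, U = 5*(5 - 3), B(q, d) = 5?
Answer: 52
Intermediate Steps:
L(G, t) = 2*G/(-2 + t) (L(G, t) = (2*G)/(-2 + t) = 2*G/(-2 + t))
O(D) = -D + 2*D/(-2 + D) (O(D) = 2*D/(-2 + D) - D = -D + 2*D/(-2 + D))
U = 10 (U = 5*2 = 10)
(U + O(-2))*I(B(-2, -4), 4) = (10 - 2*(4 - 1*(-2))/(-2 - 2))*4 = (10 - 2*(4 + 2)/(-4))*4 = (10 - 2*(-1/4)*6)*4 = (10 + 3)*4 = 13*4 = 52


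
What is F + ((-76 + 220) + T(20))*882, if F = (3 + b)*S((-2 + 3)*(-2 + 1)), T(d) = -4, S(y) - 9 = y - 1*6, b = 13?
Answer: 123512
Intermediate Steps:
S(y) = 3 + y (S(y) = 9 + (y - 1*6) = 9 + (y - 6) = 9 + (-6 + y) = 3 + y)
F = 32 (F = (3 + 13)*(3 + (-2 + 3)*(-2 + 1)) = 16*(3 + 1*(-1)) = 16*(3 - 1) = 16*2 = 32)
F + ((-76 + 220) + T(20))*882 = 32 + ((-76 + 220) - 4)*882 = 32 + (144 - 4)*882 = 32 + 140*882 = 32 + 123480 = 123512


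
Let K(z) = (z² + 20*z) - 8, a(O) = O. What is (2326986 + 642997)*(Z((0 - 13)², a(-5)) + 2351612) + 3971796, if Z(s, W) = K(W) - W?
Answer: 6984019975718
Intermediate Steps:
K(z) = -8 + z² + 20*z
Z(s, W) = -8 + W² + 19*W (Z(s, W) = (-8 + W² + 20*W) - W = -8 + W² + 19*W)
(2326986 + 642997)*(Z((0 - 13)², a(-5)) + 2351612) + 3971796 = (2326986 + 642997)*((-8 + (-5)² + 19*(-5)) + 2351612) + 3971796 = 2969983*((-8 + 25 - 95) + 2351612) + 3971796 = 2969983*(-78 + 2351612) + 3971796 = 2969983*2351534 + 3971796 = 6984016003922 + 3971796 = 6984019975718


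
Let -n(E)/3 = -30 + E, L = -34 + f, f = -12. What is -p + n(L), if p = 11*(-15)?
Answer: 393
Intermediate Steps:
L = -46 (L = -34 - 12 = -46)
n(E) = 90 - 3*E (n(E) = -3*(-30 + E) = 90 - 3*E)
p = -165
-p + n(L) = -1*(-165) + (90 - 3*(-46)) = 165 + (90 + 138) = 165 + 228 = 393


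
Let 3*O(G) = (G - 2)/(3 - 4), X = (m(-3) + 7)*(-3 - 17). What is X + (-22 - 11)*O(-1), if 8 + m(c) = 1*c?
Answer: 47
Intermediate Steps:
m(c) = -8 + c (m(c) = -8 + 1*c = -8 + c)
X = 80 (X = ((-8 - 3) + 7)*(-3 - 17) = (-11 + 7)*(-20) = -4*(-20) = 80)
O(G) = 2/3 - G/3 (O(G) = ((G - 2)/(3 - 4))/3 = ((-2 + G)/(-1))/3 = ((-2 + G)*(-1))/3 = (2 - G)/3 = 2/3 - G/3)
X + (-22 - 11)*O(-1) = 80 + (-22 - 11)*(2/3 - 1/3*(-1)) = 80 - 33*(2/3 + 1/3) = 80 - 33*1 = 80 - 33 = 47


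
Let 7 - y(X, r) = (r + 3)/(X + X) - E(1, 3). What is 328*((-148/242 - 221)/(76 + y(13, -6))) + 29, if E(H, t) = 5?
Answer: -220639201/277211 ≈ -795.92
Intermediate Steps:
y(X, r) = 12 - (3 + r)/(2*X) (y(X, r) = 7 - ((r + 3)/(X + X) - 1*5) = 7 - ((3 + r)/((2*X)) - 5) = 7 - ((3 + r)*(1/(2*X)) - 5) = 7 - ((3 + r)/(2*X) - 5) = 7 - (-5 + (3 + r)/(2*X)) = 7 + (5 - (3 + r)/(2*X)) = 12 - (3 + r)/(2*X))
328*((-148/242 - 221)/(76 + y(13, -6))) + 29 = 328*((-148/242 - 221)/(76 + (½)*(-3 - 1*(-6) + 24*13)/13)) + 29 = 328*((-148*1/242 - 221)/(76 + (½)*(1/13)*(-3 + 6 + 312))) + 29 = 328*((-74/121 - 221)/(76 + (½)*(1/13)*315)) + 29 = 328*(-26815/(121*(76 + 315/26))) + 29 = 328*(-26815/(121*2291/26)) + 29 = 328*(-26815/121*26/2291) + 29 = 328*(-697190/277211) + 29 = -228678320/277211 + 29 = -220639201/277211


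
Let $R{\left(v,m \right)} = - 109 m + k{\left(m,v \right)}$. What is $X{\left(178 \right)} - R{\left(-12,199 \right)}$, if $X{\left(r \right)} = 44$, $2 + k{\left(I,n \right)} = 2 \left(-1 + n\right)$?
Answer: $21763$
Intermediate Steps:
$k{\left(I,n \right)} = -4 + 2 n$ ($k{\left(I,n \right)} = -2 + 2 \left(-1 + n\right) = -2 + \left(-2 + 2 n\right) = -4 + 2 n$)
$R{\left(v,m \right)} = -4 - 109 m + 2 v$ ($R{\left(v,m \right)} = - 109 m + \left(-4 + 2 v\right) = -4 - 109 m + 2 v$)
$X{\left(178 \right)} - R{\left(-12,199 \right)} = 44 - \left(-4 - 21691 + 2 \left(-12\right)\right) = 44 - \left(-4 - 21691 - 24\right) = 44 - -21719 = 44 + 21719 = 21763$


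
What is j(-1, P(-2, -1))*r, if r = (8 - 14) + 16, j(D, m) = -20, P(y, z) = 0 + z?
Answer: -200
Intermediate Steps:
P(y, z) = z
r = 10 (r = -6 + 16 = 10)
j(-1, P(-2, -1))*r = -20*10 = -200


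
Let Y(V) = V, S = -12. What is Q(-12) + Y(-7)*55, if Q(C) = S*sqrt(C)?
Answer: -385 - 24*I*sqrt(3) ≈ -385.0 - 41.569*I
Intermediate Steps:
Q(C) = -12*sqrt(C)
Q(-12) + Y(-7)*55 = -24*I*sqrt(3) - 7*55 = -24*I*sqrt(3) - 385 = -385 - 24*I*sqrt(3)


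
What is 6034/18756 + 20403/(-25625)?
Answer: -114028709/240311250 ≈ -0.47450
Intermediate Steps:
6034/18756 + 20403/(-25625) = 6034*(1/18756) + 20403*(-1/25625) = 3017/9378 - 20403/25625 = -114028709/240311250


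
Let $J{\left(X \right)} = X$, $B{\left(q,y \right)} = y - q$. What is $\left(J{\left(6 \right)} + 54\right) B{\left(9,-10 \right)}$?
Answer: $-1140$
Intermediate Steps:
$\left(J{\left(6 \right)} + 54\right) B{\left(9,-10 \right)} = \left(6 + 54\right) \left(-10 - 9\right) = 60 \left(-10 - 9\right) = 60 \left(-19\right) = -1140$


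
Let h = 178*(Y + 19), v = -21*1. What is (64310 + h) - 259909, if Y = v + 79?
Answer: -181893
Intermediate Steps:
v = -21
Y = 58 (Y = -21 + 79 = 58)
h = 13706 (h = 178*(58 + 19) = 178*77 = 13706)
(64310 + h) - 259909 = (64310 + 13706) - 259909 = 78016 - 259909 = -181893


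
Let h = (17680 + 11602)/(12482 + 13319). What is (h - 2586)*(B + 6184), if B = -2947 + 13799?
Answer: -1136166683744/25801 ≈ -4.4036e+7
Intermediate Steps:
h = 29282/25801 ≈ 1.1349
B = 10852
(h - 2586)*(B + 6184) = (29282/25801 - 2586)*(10852 + 6184) = -66692104/25801*17036 = -1136166683744/25801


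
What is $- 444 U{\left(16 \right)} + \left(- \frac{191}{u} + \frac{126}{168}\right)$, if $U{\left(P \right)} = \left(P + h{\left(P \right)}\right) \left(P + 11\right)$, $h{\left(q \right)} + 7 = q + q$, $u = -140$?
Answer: $- \frac{17202706}{35} \approx -4.9151 \cdot 10^{5}$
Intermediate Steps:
$h{\left(q \right)} = -7 + 2 q$ ($h{\left(q \right)} = -7 + \left(q + q\right) = -7 + 2 q$)
$U{\left(P \right)} = \left(-7 + 3 P\right) \left(11 + P\right)$ ($U{\left(P \right)} = \left(P + \left(-7 + 2 P\right)\right) \left(P + 11\right) = \left(-7 + 3 P\right) \left(11 + P\right)$)
$- 444 U{\left(16 \right)} + \left(- \frac{191}{u} + \frac{126}{168}\right) = - 444 \left(-77 + 3 \cdot 16^{2} + 26 \cdot 16\right) + \left(- \frac{191}{-140} + \frac{126}{168}\right) = - 444 \left(-77 + 3 \cdot 256 + 416\right) + \left(\left(-191\right) \left(- \frac{1}{140}\right) + 126 \cdot \frac{1}{168}\right) = - 444 \left(-77 + 768 + 416\right) + \left(\frac{191}{140} + \frac{3}{4}\right) = \left(-444\right) 1107 + \frac{74}{35} = -491508 + \frac{74}{35} = - \frac{17202706}{35}$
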